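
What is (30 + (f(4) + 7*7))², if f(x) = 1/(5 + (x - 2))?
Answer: 306916/49 ≈ 6263.6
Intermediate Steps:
f(x) = 1/(3 + x) (f(x) = 1/(5 + (-2 + x)) = 1/(3 + x))
(30 + (f(4) + 7*7))² = (30 + (1/(3 + 4) + 7*7))² = (30 + (1/7 + 49))² = (30 + (⅐ + 49))² = (30 + 344/7)² = (554/7)² = 306916/49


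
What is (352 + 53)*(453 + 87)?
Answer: 218700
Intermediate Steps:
(352 + 53)*(453 + 87) = 405*540 = 218700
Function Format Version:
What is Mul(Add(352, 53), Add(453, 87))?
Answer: 218700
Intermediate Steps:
Mul(Add(352, 53), Add(453, 87)) = Mul(405, 540) = 218700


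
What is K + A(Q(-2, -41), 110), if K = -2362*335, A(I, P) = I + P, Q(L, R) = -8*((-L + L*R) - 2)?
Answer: -791816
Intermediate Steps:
Q(L, R) = 16 + 8*L - 8*L*R (Q(L, R) = -8*(-2 - L + L*R) = 16 + 8*L - 8*L*R)
K = -791270
K + A(Q(-2, -41), 110) = -791270 + ((16 + 8*(-2) - 8*(-2)*(-41)) + 110) = -791270 + ((16 - 16 - 656) + 110) = -791270 + (-656 + 110) = -791270 - 546 = -791816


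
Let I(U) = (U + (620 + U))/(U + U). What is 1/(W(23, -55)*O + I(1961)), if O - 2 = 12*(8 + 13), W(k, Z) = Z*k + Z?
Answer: -1961/657481809 ≈ -2.9826e-6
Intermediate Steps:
W(k, Z) = Z + Z*k
O = 254 (O = 2 + 12*(8 + 13) = 2 + 12*21 = 2 + 252 = 254)
I(U) = (620 + 2*U)/(2*U) (I(U) = (620 + 2*U)/((2*U)) = (620 + 2*U)*(1/(2*U)) = (620 + 2*U)/(2*U))
1/(W(23, -55)*O + I(1961)) = 1/(-55*(1 + 23)*254 + (310 + 1961)/1961) = 1/(-55*24*254 + (1/1961)*2271) = 1/(-1320*254 + 2271/1961) = 1/(-335280 + 2271/1961) = 1/(-657481809/1961) = -1961/657481809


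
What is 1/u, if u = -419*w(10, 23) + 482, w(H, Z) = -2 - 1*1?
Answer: 1/1739 ≈ 0.00057504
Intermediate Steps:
w(H, Z) = -3 (w(H, Z) = -2 - 1 = -3)
u = 1739 (u = -419*(-3) + 482 = 1257 + 482 = 1739)
1/u = 1/1739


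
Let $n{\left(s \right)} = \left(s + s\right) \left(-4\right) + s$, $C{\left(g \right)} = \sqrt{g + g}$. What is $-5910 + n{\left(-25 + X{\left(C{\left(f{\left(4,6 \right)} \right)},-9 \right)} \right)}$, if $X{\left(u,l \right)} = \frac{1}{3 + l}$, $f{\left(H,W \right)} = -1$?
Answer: $- \frac{34403}{6} \approx -5733.8$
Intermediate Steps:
$C{\left(g \right)} = \sqrt{2} \sqrt{g}$ ($C{\left(g \right)} = \sqrt{2 g} = \sqrt{2} \sqrt{g}$)
$n{\left(s \right)} = - 7 s$ ($n{\left(s \right)} = 2 s \left(-4\right) + s = - 8 s + s = - 7 s$)
$-5910 + n{\left(-25 + X{\left(C{\left(f{\left(4,6 \right)} \right)},-9 \right)} \right)} = -5910 - 7 \left(-25 + \frac{1}{3 - 9}\right) = -5910 - 7 \left(-25 + \frac{1}{-6}\right) = -5910 - 7 \left(-25 - \frac{1}{6}\right) = -5910 - - \frac{1057}{6} = -5910 + \frac{1057}{6} = - \frac{34403}{6}$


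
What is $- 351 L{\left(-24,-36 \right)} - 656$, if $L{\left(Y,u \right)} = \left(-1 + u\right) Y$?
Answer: $-312344$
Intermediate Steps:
$L{\left(Y,u \right)} = Y \left(-1 + u\right)$
$- 351 L{\left(-24,-36 \right)} - 656 = - 351 \left(- 24 \left(-1 - 36\right)\right) - 656 = - 351 \left(\left(-24\right) \left(-37\right)\right) - 656 = \left(-351\right) 888 - 656 = -311688 - 656 = -312344$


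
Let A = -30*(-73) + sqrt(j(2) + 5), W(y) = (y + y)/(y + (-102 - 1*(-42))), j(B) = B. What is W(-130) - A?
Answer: -41584/19 - sqrt(7) ≈ -2191.3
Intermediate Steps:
W(y) = 2*y/(-60 + y) (W(y) = (2*y)/(y + (-102 + 42)) = (2*y)/(y - 60) = (2*y)/(-60 + y) = 2*y/(-60 + y))
A = 2190 + sqrt(7) (A = -30*(-73) + sqrt(2 + 5) = 2190 + sqrt(7) ≈ 2192.6)
W(-130) - A = 2*(-130)/(-60 - 130) - (2190 + sqrt(7)) = 2*(-130)/(-190) + (-2190 - sqrt(7)) = 2*(-130)*(-1/190) + (-2190 - sqrt(7)) = 26/19 + (-2190 - sqrt(7)) = -41584/19 - sqrt(7)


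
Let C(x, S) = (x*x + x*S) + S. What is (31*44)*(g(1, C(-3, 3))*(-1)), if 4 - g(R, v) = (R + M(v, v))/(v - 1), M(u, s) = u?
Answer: -2728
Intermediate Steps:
C(x, S) = S + x² + S*x (C(x, S) = (x² + S*x) + S = S + x² + S*x)
g(R, v) = 4 - (R + v)/(-1 + v) (g(R, v) = 4 - (R + v)/(v - 1) = 4 - (R + v)/(-1 + v))
(31*44)*(g(1, C(-3, 3))*(-1)) = (31*44)*(((-4 - 1*1 + 3*(3 + (-3)² + 3*(-3)))/(-1 + (3 + (-3)² + 3*(-3))))*(-1)) = 1364*(((-4 - 1 + 3*(3 + 9 - 9))/(-1 + (3 + 9 - 9)))*(-1)) = 1364*(((-4 - 1 + 3*3)/(-1 + 3))*(-1)) = 1364*(((-4 - 1 + 9)/2)*(-1)) = 1364*(((½)*4)*(-1)) = 1364*(2*(-1)) = 1364*(-2) = -2728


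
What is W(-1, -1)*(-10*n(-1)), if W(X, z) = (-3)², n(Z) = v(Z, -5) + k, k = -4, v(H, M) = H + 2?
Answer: 270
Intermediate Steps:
v(H, M) = 2 + H
n(Z) = -2 + Z (n(Z) = (2 + Z) - 4 = -2 + Z)
W(X, z) = 9
W(-1, -1)*(-10*n(-1)) = 9*(-10*(-2 - 1)) = 9*(-10*(-3)) = 9*30 = 270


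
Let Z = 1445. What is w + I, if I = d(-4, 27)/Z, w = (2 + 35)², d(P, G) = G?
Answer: 1978232/1445 ≈ 1369.0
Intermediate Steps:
w = 1369 (w = 37² = 1369)
I = 27/1445 ≈ 0.018685
w + I = 1369 + 27/1445 = 1978232/1445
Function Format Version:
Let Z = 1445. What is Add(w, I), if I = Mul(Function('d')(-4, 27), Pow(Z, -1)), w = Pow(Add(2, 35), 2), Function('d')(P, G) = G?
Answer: Rational(1978232, 1445) ≈ 1369.0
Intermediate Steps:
w = 1369 (w = Pow(37, 2) = 1369)
I = Rational(27, 1445) (I = Mul(27, Pow(1445, -1)) = Mul(27, Rational(1, 1445)) = Rational(27, 1445) ≈ 0.018685)
Add(w, I) = Add(1369, Rational(27, 1445)) = Rational(1978232, 1445)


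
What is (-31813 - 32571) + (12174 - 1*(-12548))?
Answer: -39662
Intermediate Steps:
(-31813 - 32571) + (12174 - 1*(-12548)) = -64384 + (12174 + 12548) = -64384 + 24722 = -39662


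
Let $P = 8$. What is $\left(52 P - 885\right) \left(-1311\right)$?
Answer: $614859$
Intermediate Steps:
$\left(52 P - 885\right) \left(-1311\right) = \left(52 \cdot 8 - 885\right) \left(-1311\right) = \left(416 - 885\right) \left(-1311\right) = \left(-469\right) \left(-1311\right) = 614859$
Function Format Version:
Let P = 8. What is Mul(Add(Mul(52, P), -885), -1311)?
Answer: 614859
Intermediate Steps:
Mul(Add(Mul(52, P), -885), -1311) = Mul(Add(Mul(52, 8), -885), -1311) = Mul(Add(416, -885), -1311) = Mul(-469, -1311) = 614859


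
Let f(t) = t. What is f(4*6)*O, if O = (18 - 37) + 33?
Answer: 336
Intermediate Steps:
O = 14 (O = -19 + 33 = 14)
f(4*6)*O = (4*6)*14 = 24*14 = 336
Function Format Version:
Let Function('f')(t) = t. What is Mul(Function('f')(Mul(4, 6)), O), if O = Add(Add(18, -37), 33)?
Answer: 336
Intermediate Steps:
O = 14 (O = Add(-19, 33) = 14)
Mul(Function('f')(Mul(4, 6)), O) = Mul(Mul(4, 6), 14) = Mul(24, 14) = 336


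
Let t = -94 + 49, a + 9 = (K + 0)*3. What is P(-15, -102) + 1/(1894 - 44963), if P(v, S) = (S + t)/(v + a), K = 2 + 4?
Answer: 2110379/86138 ≈ 24.500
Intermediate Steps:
K = 6
a = 9 (a = -9 + (6 + 0)*3 = -9 + 6*3 = -9 + 18 = 9)
t = -45
P(v, S) = (-45 + S)/(9 + v) (P(v, S) = (S - 45)/(v + 9) = (-45 + S)/(9 + v))
P(-15, -102) + 1/(1894 - 44963) = (-45 - 102)/(9 - 15) + 1/(1894 - 44963) = -147/(-6) + 1/(-43069) = -⅙*(-147) - 1/43069 = 49/2 - 1/43069 = 2110379/86138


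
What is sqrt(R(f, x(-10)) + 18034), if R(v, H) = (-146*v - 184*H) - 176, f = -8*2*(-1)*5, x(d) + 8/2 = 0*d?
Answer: sqrt(6914) ≈ 83.151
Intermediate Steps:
x(d) = -4 (x(d) = -4 + 0*d = -4 + 0 = -4)
f = 80 (f = -(-16)*5 = -8*(-10) = 80)
R(v, H) = -176 - 184*H - 146*v (R(v, H) = (-184*H - 146*v) - 176 = -176 - 184*H - 146*v)
sqrt(R(f, x(-10)) + 18034) = sqrt((-176 - 184*(-4) - 146*80) + 18034) = sqrt((-176 + 736 - 11680) + 18034) = sqrt(-11120 + 18034) = sqrt(6914)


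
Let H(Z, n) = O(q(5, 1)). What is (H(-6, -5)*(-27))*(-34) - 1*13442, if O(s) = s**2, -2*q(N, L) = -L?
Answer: -26425/2 ≈ -13213.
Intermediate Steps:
q(N, L) = L/2 (q(N, L) = -(-1)*L/2 = L/2)
H(Z, n) = 1/4 (H(Z, n) = ((1/2)*1)**2 = (1/2)**2 = 1/4)
(H(-6, -5)*(-27))*(-34) - 1*13442 = ((1/4)*(-27))*(-34) - 1*13442 = -27/4*(-34) - 13442 = 459/2 - 13442 = -26425/2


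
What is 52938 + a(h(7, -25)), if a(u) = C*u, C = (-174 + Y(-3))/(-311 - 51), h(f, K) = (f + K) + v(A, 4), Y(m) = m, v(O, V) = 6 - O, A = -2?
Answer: 9580893/181 ≈ 52933.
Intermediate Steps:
h(f, K) = 8 + K + f (h(f, K) = (f + K) + (6 - 1*(-2)) = (K + f) + (6 + 2) = (K + f) + 8 = 8 + K + f)
C = 177/362 (C = (-174 - 3)/(-311 - 51) = -177/(-362) = -177*(-1/362) = 177/362 ≈ 0.48895)
a(u) = 177*u/362
52938 + a(h(7, -25)) = 52938 + 177*(8 - 25 + 7)/362 = 52938 + (177/362)*(-10) = 52938 - 885/181 = 9580893/181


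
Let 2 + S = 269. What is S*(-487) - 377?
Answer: -130406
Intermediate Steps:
S = 267 (S = -2 + 269 = 267)
S*(-487) - 377 = 267*(-487) - 377 = -130029 - 377 = -130406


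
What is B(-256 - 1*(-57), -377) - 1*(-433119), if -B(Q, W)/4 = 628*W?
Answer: 1380143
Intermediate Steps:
B(Q, W) = -2512*W
B(-256 - 1*(-57), -377) - 1*(-433119) = -2512*(-377) - 1*(-433119) = 947024 + 433119 = 1380143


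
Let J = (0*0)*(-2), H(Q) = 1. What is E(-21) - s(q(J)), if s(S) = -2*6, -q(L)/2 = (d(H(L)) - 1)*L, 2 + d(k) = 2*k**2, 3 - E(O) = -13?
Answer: 28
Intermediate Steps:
E(O) = 16 (E(O) = 3 - 1*(-13) = 3 + 13 = 16)
J = 0 (J = 0*(-2) = 0)
d(k) = -2 + 2*k**2
q(L) = 2*L (q(L) = -2*((-2 + 2*1**2) - 1)*L = -2*((-2 + 2*1) - 1)*L = -2*((-2 + 2) - 1)*L = -2*(0 - 1)*L = -(-2)*L = 2*L)
s(S) = -12
E(-21) - s(q(J)) = 16 - 1*(-12) = 16 + 12 = 28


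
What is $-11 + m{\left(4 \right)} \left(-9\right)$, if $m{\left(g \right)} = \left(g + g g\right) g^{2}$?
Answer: $-2891$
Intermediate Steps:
$m{\left(g \right)} = g^{2} \left(g + g^{2}\right)$ ($m{\left(g \right)} = \left(g + g^{2}\right) g^{2} = g^{2} \left(g + g^{2}\right)$)
$-11 + m{\left(4 \right)} \left(-9\right) = -11 + 4^{3} \left(1 + 4\right) \left(-9\right) = -11 + 64 \cdot 5 \left(-9\right) = -11 + 320 \left(-9\right) = -11 - 2880 = -2891$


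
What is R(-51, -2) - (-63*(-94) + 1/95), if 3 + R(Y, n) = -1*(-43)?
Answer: -558791/95 ≈ -5882.0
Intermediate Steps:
R(Y, n) = 40 (R(Y, n) = -3 - 1*(-43) = -3 + 43 = 40)
R(-51, -2) - (-63*(-94) + 1/95) = 40 - (-63*(-94) + 1/95) = 40 - (5922 + 1/95) = 40 - 1*562591/95 = 40 - 562591/95 = -558791/95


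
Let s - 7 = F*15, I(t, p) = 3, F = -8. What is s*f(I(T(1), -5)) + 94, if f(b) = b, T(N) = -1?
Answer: -245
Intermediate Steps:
s = -113 (s = 7 - 8*15 = 7 - 120 = -113)
s*f(I(T(1), -5)) + 94 = -113*3 + 94 = -339 + 94 = -245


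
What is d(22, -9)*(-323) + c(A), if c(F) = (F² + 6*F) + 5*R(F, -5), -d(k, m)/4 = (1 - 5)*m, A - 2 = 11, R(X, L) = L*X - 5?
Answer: 46409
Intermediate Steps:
R(X, L) = -5 + L*X
A = 13 (A = 2 + 11 = 13)
d(k, m) = 16*m (d(k, m) = -4*(1 - 5)*m = -(-16)*m = 16*m)
c(F) = -25 + F² - 19*F (c(F) = (F² + 6*F) + 5*(-5 - 5*F) = (F² + 6*F) + (-25 - 25*F) = -25 + F² - 19*F)
d(22, -9)*(-323) + c(A) = (16*(-9))*(-323) + (-25 + 13² - 19*13) = -144*(-323) + (-25 + 169 - 247) = 46512 - 103 = 46409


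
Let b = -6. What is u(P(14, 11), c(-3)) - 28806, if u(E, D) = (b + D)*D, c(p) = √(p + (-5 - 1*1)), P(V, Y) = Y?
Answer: -28815 - 18*I ≈ -28815.0 - 18.0*I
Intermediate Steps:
c(p) = √(-6 + p) (c(p) = √(p + (-5 - 1)) = √(p - 6) = √(-6 + p))
u(E, D) = D*(-6 + D) (u(E, D) = (-6 + D)*D = D*(-6 + D))
u(P(14, 11), c(-3)) - 28806 = √(-6 - 3)*(-6 + √(-6 - 3)) - 28806 = √(-9)*(-6 + √(-9)) - 28806 = (3*I)*(-6 + 3*I) - 28806 = 3*I*(-6 + 3*I) - 28806 = -28806 + 3*I*(-6 + 3*I)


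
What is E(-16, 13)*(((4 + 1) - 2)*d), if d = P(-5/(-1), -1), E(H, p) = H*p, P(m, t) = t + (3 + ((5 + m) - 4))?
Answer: -4992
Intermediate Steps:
P(m, t) = 4 + m + t (P(m, t) = t + (3 + (1 + m)) = t + (4 + m) = 4 + m + t)
d = 8 (d = 4 - 5/(-1) - 1 = 4 - 5*(-1) - 1 = 4 + 5 - 1 = 8)
E(-16, 13)*(((4 + 1) - 2)*d) = (-16*13)*(((4 + 1) - 2)*8) = -208*(5 - 2)*8 = -624*8 = -208*24 = -4992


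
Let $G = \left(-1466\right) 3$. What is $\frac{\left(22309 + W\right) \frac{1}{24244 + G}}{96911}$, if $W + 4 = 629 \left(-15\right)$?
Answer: $\frac{6435}{961647853} \approx 6.6916 \cdot 10^{-6}$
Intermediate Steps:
$G = -4398$
$W = -9439$ ($W = -4 + 629 \left(-15\right) = -4 - 9435 = -9439$)
$\frac{\left(22309 + W\right) \frac{1}{24244 + G}}{96911} = \frac{\left(22309 - 9439\right) \frac{1}{24244 - 4398}}{96911} = \frac{12870}{19846} \cdot \frac{1}{96911} = 12870 \cdot \frac{1}{19846} \cdot \frac{1}{96911} = \frac{6435}{9923} \cdot \frac{1}{96911} = \frac{6435}{961647853}$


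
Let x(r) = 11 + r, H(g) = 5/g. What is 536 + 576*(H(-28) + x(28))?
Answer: 160280/7 ≈ 22897.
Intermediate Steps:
536 + 576*(H(-28) + x(28)) = 536 + 576*(5/(-28) + (11 + 28)) = 536 + 576*(5*(-1/28) + 39) = 536 + 576*(-5/28 + 39) = 536 + 576*(1087/28) = 536 + 156528/7 = 160280/7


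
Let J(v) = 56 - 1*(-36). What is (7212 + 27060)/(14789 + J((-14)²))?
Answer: 34272/14881 ≈ 2.3031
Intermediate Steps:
J(v) = 92 (J(v) = 56 + 36 = 92)
(7212 + 27060)/(14789 + J((-14)²)) = (7212 + 27060)/(14789 + 92) = 34272/14881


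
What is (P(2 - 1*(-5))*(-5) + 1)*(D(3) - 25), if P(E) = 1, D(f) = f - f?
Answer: 100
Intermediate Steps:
D(f) = 0
(P(2 - 1*(-5))*(-5) + 1)*(D(3) - 25) = (1*(-5) + 1)*(0 - 25) = (-5 + 1)*(-25) = -4*(-25) = 100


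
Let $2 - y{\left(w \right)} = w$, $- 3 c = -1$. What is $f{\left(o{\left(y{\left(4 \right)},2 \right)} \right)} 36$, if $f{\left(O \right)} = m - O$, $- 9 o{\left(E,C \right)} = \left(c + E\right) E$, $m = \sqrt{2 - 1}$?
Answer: $\frac{148}{3} \approx 49.333$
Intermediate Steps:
$c = \frac{1}{3}$ ($c = \left(- \frac{1}{3}\right) \left(-1\right) = \frac{1}{3} \approx 0.33333$)
$y{\left(w \right)} = 2 - w$
$m = 1$ ($m = \sqrt{1} = 1$)
$o{\left(E,C \right)} = - \frac{E \left(\frac{1}{3} + E\right)}{9}$ ($o{\left(E,C \right)} = - \frac{\left(\frac{1}{3} + E\right) E}{9} = - \frac{E \left(\frac{1}{3} + E\right)}{9}$)
$f{\left(O \right)} = 1 - O$
$f{\left(o{\left(y{\left(4 \right)},2 \right)} \right)} 36 = \left(1 - - \frac{\left(2 - 4\right) \left(1 + 3 \left(2 - 4\right)\right)}{27}\right) 36 = \left(1 - \left(- \frac{1}{27}\right) \left(-2\right) \left(1 + 3 \left(-2\right)\right)\right) 36 = \left(1 - \left(- \frac{1}{27}\right) \left(-2\right) \left(1 - 6\right)\right) 36 = \left(1 - \left(- \frac{1}{27}\right) \left(-2\right) \left(-5\right)\right) 36 = \left(1 - - \frac{10}{27}\right) 36 = \left(1 + \frac{10}{27}\right) 36 = \frac{37}{27} \cdot 36 = \frac{148}{3}$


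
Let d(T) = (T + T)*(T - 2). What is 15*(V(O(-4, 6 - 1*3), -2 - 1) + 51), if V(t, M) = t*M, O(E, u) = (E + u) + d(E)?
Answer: -1350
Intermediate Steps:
d(T) = 2*T*(-2 + T) (d(T) = (2*T)*(-2 + T) = 2*T*(-2 + T))
O(E, u) = E + u + 2*E*(-2 + E) (O(E, u) = (E + u) + 2*E*(-2 + E) = E + u + 2*E*(-2 + E))
V(t, M) = M*t
15*(V(O(-4, 6 - 1*3), -2 - 1) + 51) = 15*((-2 - 1)*(-4 + (6 - 1*3) + 2*(-4)*(-2 - 4)) + 51) = 15*(-3*(-4 + (6 - 3) + 2*(-4)*(-6)) + 51) = 15*(-3*(-4 + 3 + 48) + 51) = 15*(-3*47 + 51) = 15*(-141 + 51) = 15*(-90) = -1350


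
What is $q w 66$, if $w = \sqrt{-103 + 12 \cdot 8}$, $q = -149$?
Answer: $- 9834 i \sqrt{7} \approx - 26018.0 i$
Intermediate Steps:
$w = i \sqrt{7}$ ($w = \sqrt{-103 + 96} = \sqrt{-7} = i \sqrt{7} \approx 2.6458 i$)
$q w 66 = - 149 i \sqrt{7} \cdot 66 = - 9834 i \sqrt{7}$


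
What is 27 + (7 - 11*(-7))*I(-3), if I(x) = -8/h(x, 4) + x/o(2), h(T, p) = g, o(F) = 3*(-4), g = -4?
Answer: 216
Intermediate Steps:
o(F) = -12
h(T, p) = -4
I(x) = 2 - x/12 (I(x) = -8/(-4) + x/(-12) = -8*(-¼) + x*(-1/12) = 2 - x/12)
27 + (7 - 11*(-7))*I(-3) = 27 + (7 - 11*(-7))*(2 - 1/12*(-3)) = 27 + (7 + 77)*(2 + ¼) = 27 + 84*(9/4) = 27 + 189 = 216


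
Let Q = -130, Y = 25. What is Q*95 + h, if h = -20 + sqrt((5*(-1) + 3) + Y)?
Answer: -12370 + sqrt(23) ≈ -12365.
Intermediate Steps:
h = -20 + sqrt(23) (h = -20 + sqrt((5*(-1) + 3) + 25) = -20 + sqrt((-5 + 3) + 25) = -20 + sqrt(-2 + 25) = -20 + sqrt(23) ≈ -15.204)
Q*95 + h = -130*95 + (-20 + sqrt(23)) = -12350 + (-20 + sqrt(23)) = -12370 + sqrt(23)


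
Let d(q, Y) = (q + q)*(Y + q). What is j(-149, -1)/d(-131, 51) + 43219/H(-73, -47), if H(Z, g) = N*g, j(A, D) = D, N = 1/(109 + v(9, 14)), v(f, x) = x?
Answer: -111422039567/985120 ≈ -1.1311e+5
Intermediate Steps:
d(q, Y) = 2*q*(Y + q) (d(q, Y) = (2*q)*(Y + q) = 2*q*(Y + q))
N = 1/123 (N = 1/(109 + 14) = 1/123 ≈ 0.0081301)
H(Z, g) = g/123
j(-149, -1)/d(-131, 51) + 43219/H(-73, -47) = -1/(2*(-131)*(51 - 131)) + 43219/(((1/123)*(-47))) = -1/(2*(-131)*(-80)) + 43219/(-47/123) = -1/20960 + 43219*(-123/47) = -1*1/20960 - 5315937/47 = -1/20960 - 5315937/47 = -111422039567/985120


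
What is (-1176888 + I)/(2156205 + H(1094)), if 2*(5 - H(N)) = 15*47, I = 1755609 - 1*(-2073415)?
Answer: 5304272/4311715 ≈ 1.2302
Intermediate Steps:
I = 3829024 (I = 1755609 + 2073415 = 3829024)
H(N) = -695/2 (H(N) = 5 - 15*47/2 = 5 - 1/2*705 = 5 - 705/2 = -695/2)
(-1176888 + I)/(2156205 + H(1094)) = (-1176888 + 3829024)/(2156205 - 695/2) = 2652136/(4311715/2) = 2652136*(2/4311715) = 5304272/4311715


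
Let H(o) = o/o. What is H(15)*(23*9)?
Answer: 207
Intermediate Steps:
H(o) = 1
H(15)*(23*9) = 1*(23*9) = 1*207 = 207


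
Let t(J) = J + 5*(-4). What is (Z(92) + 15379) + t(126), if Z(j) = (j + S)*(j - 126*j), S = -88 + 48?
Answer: -582515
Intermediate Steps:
t(J) = -20 + J (t(J) = J - 20 = -20 + J)
S = -40
Z(j) = -125*j*(-40 + j) (Z(j) = (j - 40)*(j - 126*j) = (-40 + j)*(-125*j) = -125*j*(-40 + j))
(Z(92) + 15379) + t(126) = (125*92*(40 - 1*92) + 15379) + (-20 + 126) = (125*92*(40 - 92) + 15379) + 106 = (125*92*(-52) + 15379) + 106 = (-598000 + 15379) + 106 = -582621 + 106 = -582515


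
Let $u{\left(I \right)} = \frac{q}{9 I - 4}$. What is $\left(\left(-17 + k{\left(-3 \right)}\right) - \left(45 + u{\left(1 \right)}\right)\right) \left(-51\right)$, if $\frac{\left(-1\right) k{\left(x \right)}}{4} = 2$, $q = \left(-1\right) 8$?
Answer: $\frac{17442}{5} \approx 3488.4$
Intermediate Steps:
$q = -8$
$k{\left(x \right)} = -8$ ($k{\left(x \right)} = \left(-4\right) 2 = -8$)
$u{\left(I \right)} = - \frac{8}{-4 + 9 I}$ ($u{\left(I \right)} = - \frac{8}{9 I - 4} = - \frac{8}{-4 + 9 I}$)
$\left(\left(-17 + k{\left(-3 \right)}\right) - \left(45 + u{\left(1 \right)}\right)\right) \left(-51\right) = \left(\left(-17 - 8\right) - \left(45 - \frac{8}{-4 + 9 \cdot 1}\right)\right) \left(-51\right) = \left(-25 - \left(45 - \frac{8}{-4 + 9}\right)\right) \left(-51\right) = \left(-25 - \left(45 - \frac{8}{5}\right)\right) \left(-51\right) = \left(-25 - \frac{217}{5}\right) \left(-51\right) = \left(- \frac{342}{5}\right) \left(-51\right) = \frac{17442}{5}$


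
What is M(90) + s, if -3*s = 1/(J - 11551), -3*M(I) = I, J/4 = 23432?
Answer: -7395931/246531 ≈ -30.000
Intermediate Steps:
J = 93728 (J = 4*23432 = 93728)
M(I) = -I/3
s = -1/246531 (s = -1/(3*(93728 - 11551)) = -⅓/82177 = -⅓*1/82177 = -1/246531 ≈ -4.0563e-6)
M(90) + s = -⅓*90 - 1/246531 = -30 - 1/246531 = -7395931/246531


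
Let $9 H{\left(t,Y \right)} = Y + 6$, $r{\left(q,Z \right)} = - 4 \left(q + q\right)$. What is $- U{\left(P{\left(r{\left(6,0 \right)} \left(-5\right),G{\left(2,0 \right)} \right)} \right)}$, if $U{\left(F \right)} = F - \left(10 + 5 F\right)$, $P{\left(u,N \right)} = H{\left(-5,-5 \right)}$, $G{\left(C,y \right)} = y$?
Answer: $\frac{94}{9} \approx 10.444$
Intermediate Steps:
$r{\left(q,Z \right)} = - 8 q$ ($r{\left(q,Z \right)} = - 4 \cdot 2 q = - 8 q$)
$H{\left(t,Y \right)} = \frac{2}{3} + \frac{Y}{9}$ ($H{\left(t,Y \right)} = \frac{Y + 6}{9} = \frac{6 + Y}{9} = \frac{2}{3} + \frac{Y}{9}$)
$P{\left(u,N \right)} = \frac{1}{9}$ ($P{\left(u,N \right)} = \frac{2}{3} + \frac{1}{9} \left(-5\right) = \frac{2}{3} - \frac{5}{9} = \frac{1}{9}$)
$U{\left(F \right)} = -10 - 4 F$
$- U{\left(P{\left(r{\left(6,0 \right)} \left(-5\right),G{\left(2,0 \right)} \right)} \right)} = - (-10 - \frac{4}{9}) = \left(-1\right) \left(- \frac{94}{9}\right) = \frac{94}{9}$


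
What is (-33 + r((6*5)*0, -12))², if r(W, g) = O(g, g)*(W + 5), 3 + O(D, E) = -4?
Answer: 4624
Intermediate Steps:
O(D, E) = -7 (O(D, E) = -3 - 4 = -7)
r(W, g) = -35 - 7*W (r(W, g) = -7*(W + 5) = -7*(5 + W) = -35 - 7*W)
(-33 + r((6*5)*0, -12))² = (-33 + (-35 - 7*6*5*0))² = (-33 + (-35 - 210*0))² = (-33 + (-35 - 7*0))² = (-33 + (-35 + 0))² = (-33 - 35)² = (-68)² = 4624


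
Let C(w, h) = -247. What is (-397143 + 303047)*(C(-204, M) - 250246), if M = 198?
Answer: 23570389328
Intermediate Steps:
(-397143 + 303047)*(C(-204, M) - 250246) = (-397143 + 303047)*(-247 - 250246) = -94096*(-250493) = 23570389328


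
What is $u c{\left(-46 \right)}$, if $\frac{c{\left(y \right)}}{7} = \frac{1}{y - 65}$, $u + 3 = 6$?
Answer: $- \frac{7}{37} \approx -0.18919$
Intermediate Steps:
$u = 3$ ($u = -3 + 6 = 3$)
$c{\left(y \right)} = \frac{7}{-65 + y}$ ($c{\left(y \right)} = \frac{7}{y - 65} = \frac{7}{-65 + y}$)
$u c{\left(-46 \right)} = 3 \frac{7}{-65 - 46} = 3 \frac{7}{-111} = 3 \cdot 7 \left(- \frac{1}{111}\right) = 3 \left(- \frac{7}{111}\right) = - \frac{7}{37}$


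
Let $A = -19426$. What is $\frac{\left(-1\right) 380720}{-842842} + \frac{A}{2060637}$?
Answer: $\frac{384076334974}{868395705177} \approx 0.44228$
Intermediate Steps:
$\frac{\left(-1\right) 380720}{-842842} + \frac{A}{2060637} = \frac{\left(-1\right) 380720}{-842842} - \frac{19426}{2060637} = \left(-380720\right) \left(- \frac{1}{842842}\right) - \frac{19426}{2060637} = \frac{190360}{421421} - \frac{19426}{2060637} = \frac{384076334974}{868395705177}$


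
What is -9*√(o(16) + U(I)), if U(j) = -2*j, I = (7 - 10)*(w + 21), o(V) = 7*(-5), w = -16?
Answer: -9*I*√5 ≈ -20.125*I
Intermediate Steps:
o(V) = -35
I = -15 (I = (7 - 10)*(-16 + 21) = -3*5 = -15)
-9*√(o(16) + U(I)) = -9*√(-35 - 2*(-15)) = -9*√(-35 + 30) = -9*I*√5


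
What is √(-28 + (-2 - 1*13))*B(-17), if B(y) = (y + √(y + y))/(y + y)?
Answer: √1462/34 + I*√43/2 ≈ 1.1246 + 3.2787*I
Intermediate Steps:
B(y) = (y + √2*√y)/(2*y) (B(y) = (y + √(2*y))/((2*y)) = (y + √2*√y)*(1/(2*y)) = (y + √2*√y)/(2*y))
√(-28 + (-2 - 1*13))*B(-17) = √(-28 + (-2 - 1*13))*(½ + √2/(2*√(-17))) = √(-28 + (-2 - 13))*(½ + √2*(-I*√17/17)/2) = √(-28 - 15)*(½ - I*√34/34) = √(-43)*(½ - I*√34/34) = (I*√43)*(½ - I*√34/34) = I*√43*(½ - I*√34/34)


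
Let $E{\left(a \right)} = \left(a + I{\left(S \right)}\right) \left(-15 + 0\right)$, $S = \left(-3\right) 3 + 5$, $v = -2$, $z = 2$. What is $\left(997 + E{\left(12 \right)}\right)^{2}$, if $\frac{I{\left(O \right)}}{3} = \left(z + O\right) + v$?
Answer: $994009$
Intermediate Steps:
$S = -4$ ($S = -9 + 5 = -4$)
$I{\left(O \right)} = 3 O$ ($I{\left(O \right)} = 3 \left(\left(2 + O\right) - 2\right) = 3 O$)
$E{\left(a \right)} = 180 - 15 a$ ($E{\left(a \right)} = \left(a + 3 \left(-4\right)\right) \left(-15 + 0\right) = \left(a - 12\right) \left(-15\right) = \left(-12 + a\right) \left(-15\right) = 180 - 15 a$)
$\left(997 + E{\left(12 \right)}\right)^{2} = \left(997 + \left(180 - 180\right)\right)^{2} = \left(997 + 0\right)^{2} = 997^{2} = 994009$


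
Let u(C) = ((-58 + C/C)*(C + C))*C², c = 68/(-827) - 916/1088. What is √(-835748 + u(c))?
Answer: I*√133723046053701910920813974/12649950784 ≈ 914.14*I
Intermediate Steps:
c = -207879/224944 (c = 68*(-1/827) - 916*1/1088 = -68/827 - 229/272 = -207879/224944 ≈ -0.92414)
u(C) = -114*C³ (u(C) = ((-58 + 1)*(2*C))*C² = (-114*C)*C² = -114*C³)
√(-835748 + u(c)) = √(-835748 - 114*(-207879/224944)³) = √(-835748 - 114*(-8983216302212439/11382122116624384)) = √(-835748 + 512043329226109023/5691061058312192) = √(-4755780854033071730593/5691061058312192) = I*√133723046053701910920813974/12649950784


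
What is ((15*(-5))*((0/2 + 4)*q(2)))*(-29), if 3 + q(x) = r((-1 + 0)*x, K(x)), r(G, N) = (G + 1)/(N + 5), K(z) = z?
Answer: -191400/7 ≈ -27343.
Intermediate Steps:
r(G, N) = (1 + G)/(5 + N)
q(x) = -3 + (1 - x)/(5 + x) (q(x) = -3 + (1 + (-1 + 0)*x)/(5 + x) = -3 + (1 - x)/(5 + x))
((15*(-5))*((0/2 + 4)*q(2)))*(-29) = ((15*(-5))*((0/2 + 4)*(2*(-7 - 2*2)/(5 + 2))))*(-29) = -75*(0*(½) + 4)*2*(-7 - 4)/7*(-29) = -75*(0 + 4)*2*(⅐)*(-11)*(-29) = -300*(-22)/7*(-29) = -75*(-88/7)*(-29) = (6600/7)*(-29) = -191400/7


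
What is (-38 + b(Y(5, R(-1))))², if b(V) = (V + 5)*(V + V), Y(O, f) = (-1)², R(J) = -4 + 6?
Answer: 676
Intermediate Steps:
R(J) = 2
Y(O, f) = 1
b(V) = 2*V*(5 + V) (b(V) = (5 + V)*(2*V) = 2*V*(5 + V))
(-38 + b(Y(5, R(-1))))² = (-38 + 2*1*(5 + 1))² = (-38 + 2*1*6)² = (-38 + 12)² = (-26)² = 676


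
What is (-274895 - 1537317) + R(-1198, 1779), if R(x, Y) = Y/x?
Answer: -2171031755/1198 ≈ -1.8122e+6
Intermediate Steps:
(-274895 - 1537317) + R(-1198, 1779) = (-274895 - 1537317) + 1779/(-1198) = -1812212 + 1779*(-1/1198) = -1812212 - 1779/1198 = -2171031755/1198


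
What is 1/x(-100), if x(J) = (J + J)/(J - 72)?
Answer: 43/50 ≈ 0.86000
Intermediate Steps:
x(J) = 2*J/(-72 + J) (x(J) = (2*J)/(-72 + J) = 2*J/(-72 + J))
1/x(-100) = 1/(2*(-100)/(-72 - 100)) = 1/(2*(-100)/(-172)) = 1/(2*(-100)*(-1/172)) = 1/(50/43) = 43/50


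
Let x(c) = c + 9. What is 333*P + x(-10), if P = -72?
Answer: -23977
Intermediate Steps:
x(c) = 9 + c
333*P + x(-10) = 333*(-72) + (9 - 10) = -23976 - 1 = -23977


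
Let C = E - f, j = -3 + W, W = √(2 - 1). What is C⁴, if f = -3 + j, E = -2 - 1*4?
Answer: 1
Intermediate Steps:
W = 1 (W = √1 = 1)
j = -2 (j = -3 + 1 = -2)
E = -6 (E = -2 - 4 = -6)
f = -5 (f = -3 - 2 = -5)
C = -1 (C = -6 - 1*(-5) = -6 + 5 = -1)
C⁴ = (-1)⁴ = 1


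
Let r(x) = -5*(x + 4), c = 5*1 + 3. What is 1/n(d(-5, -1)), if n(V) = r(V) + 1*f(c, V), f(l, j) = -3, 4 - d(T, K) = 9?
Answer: ½ ≈ 0.50000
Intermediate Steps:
c = 8 (c = 5 + 3 = 8)
d(T, K) = -5 (d(T, K) = 4 - 1*9 = 4 - 9 = -5)
r(x) = -20 - 5*x (r(x) = -5*(4 + x) = -20 - 5*x)
n(V) = -23 - 5*V (n(V) = (-20 - 5*V) + 1*(-3) = (-20 - 5*V) - 3 = -23 - 5*V)
1/n(d(-5, -1)) = 1/(-23 - 5*(-5)) = 1/(-23 + 25) = 1/2 = ½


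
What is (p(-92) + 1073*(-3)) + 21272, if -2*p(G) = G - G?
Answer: 18053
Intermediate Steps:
p(G) = 0 (p(G) = -(G - G)/2 = -½*0 = 0)
(p(-92) + 1073*(-3)) + 21272 = (0 + 1073*(-3)) + 21272 = (0 - 3219) + 21272 = -3219 + 21272 = 18053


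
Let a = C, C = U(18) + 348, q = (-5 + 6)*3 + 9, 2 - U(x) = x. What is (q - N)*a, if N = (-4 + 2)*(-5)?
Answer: 664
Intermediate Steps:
U(x) = 2 - x
N = 10 (N = -2*(-5) = 10)
q = 12 (q = 1*3 + 9 = 3 + 9 = 12)
C = 332 (C = (2 - 1*18) + 348 = (2 - 18) + 348 = -16 + 348 = 332)
a = 332
(q - N)*a = (12 - 1*10)*332 = (12 - 10)*332 = 2*332 = 664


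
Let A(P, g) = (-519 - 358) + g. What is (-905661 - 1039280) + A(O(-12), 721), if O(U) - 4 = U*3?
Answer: -1945097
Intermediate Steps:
O(U) = 4 + 3*U (O(U) = 4 + U*3 = 4 + 3*U)
A(P, g) = -877 + g
(-905661 - 1039280) + A(O(-12), 721) = (-905661 - 1039280) + (-877 + 721) = -1944941 - 156 = -1945097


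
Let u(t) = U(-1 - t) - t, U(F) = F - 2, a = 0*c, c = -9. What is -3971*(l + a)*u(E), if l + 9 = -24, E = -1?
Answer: -131043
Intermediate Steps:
a = 0 (a = 0*(-9) = 0)
U(F) = -2 + F
u(t) = -3 - 2*t (u(t) = (-2 + (-1 - t)) - t = (-3 - t) - t = -3 - 2*t)
l = -33 (l = -9 - 24 = -33)
-3971*(l + a)*u(E) = -3971*(-33 + 0)*(-3 - 2*(-1)) = -(-131043)*(-3 + 2) = -(-131043)*(-1) = -3971*33 = -131043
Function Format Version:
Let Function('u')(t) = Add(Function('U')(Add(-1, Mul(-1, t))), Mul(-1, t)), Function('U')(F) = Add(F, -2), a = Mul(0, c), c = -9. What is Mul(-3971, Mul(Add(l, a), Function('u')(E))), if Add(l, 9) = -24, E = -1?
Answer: -131043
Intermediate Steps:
a = 0 (a = Mul(0, -9) = 0)
Function('U')(F) = Add(-2, F)
Function('u')(t) = Add(-3, Mul(-2, t)) (Function('u')(t) = Add(Add(-2, Add(-1, Mul(-1, t))), Mul(-1, t)) = Add(Add(-3, Mul(-1, t)), Mul(-1, t)) = Add(-3, Mul(-2, t)))
l = -33 (l = Add(-9, -24) = -33)
Mul(-3971, Mul(Add(l, a), Function('u')(E))) = Mul(-3971, Mul(Add(-33, 0), Add(-3, Mul(-2, -1)))) = Mul(-3971, Mul(-33, Add(-3, 2))) = Mul(-3971, Mul(-33, -1)) = Mul(-3971, 33) = -131043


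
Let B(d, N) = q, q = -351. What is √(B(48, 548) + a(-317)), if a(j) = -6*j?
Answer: √1551 ≈ 39.383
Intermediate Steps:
B(d, N) = -351
√(B(48, 548) + a(-317)) = √(-351 - 6*(-317)) = √(-351 + 1902) = √1551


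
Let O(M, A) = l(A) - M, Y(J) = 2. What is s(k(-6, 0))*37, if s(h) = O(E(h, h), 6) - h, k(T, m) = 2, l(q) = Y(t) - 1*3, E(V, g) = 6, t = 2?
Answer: -333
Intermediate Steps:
l(q) = -1 (l(q) = 2 - 1*3 = 2 - 3 = -1)
O(M, A) = -1 - M
s(h) = -7 - h (s(h) = (-1 - 1*6) - h = (-1 - 6) - h = -7 - h)
s(k(-6, 0))*37 = (-7 - 1*2)*37 = (-7 - 2)*37 = -9*37 = -333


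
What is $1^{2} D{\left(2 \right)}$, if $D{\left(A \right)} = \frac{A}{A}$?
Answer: $1$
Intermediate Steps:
$D{\left(A \right)} = 1$
$1^{2} D{\left(2 \right)} = 1^{2} \cdot 1 = 1 \cdot 1 = 1$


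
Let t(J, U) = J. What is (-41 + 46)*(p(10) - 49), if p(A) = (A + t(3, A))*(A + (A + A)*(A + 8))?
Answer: 23805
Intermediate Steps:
p(A) = (3 + A)*(A + 2*A*(8 + A)) (p(A) = (A + 3)*(A + (A + A)*(A + 8)) = (3 + A)*(A + (2*A)*(8 + A)) = (3 + A)*(A + 2*A*(8 + A)))
(-41 + 46)*(p(10) - 49) = (-41 + 46)*(10*(51 + 2*10² + 23*10) - 49) = 5*(10*(51 + 2*100 + 230) - 49) = 5*(10*(51 + 200 + 230) - 49) = 5*(10*481 - 49) = 5*(4810 - 49) = 5*4761 = 23805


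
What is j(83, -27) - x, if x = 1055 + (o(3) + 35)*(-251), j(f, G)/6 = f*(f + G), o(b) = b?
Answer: 36371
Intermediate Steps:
j(f, G) = 6*f*(G + f) (j(f, G) = 6*(f*(f + G)) = 6*(f*(G + f)) = 6*f*(G + f))
x = -8483 (x = 1055 + (3 + 35)*(-251) = 1055 + 38*(-251) = 1055 - 9538 = -8483)
j(83, -27) - x = 6*83*(-27 + 83) - 1*(-8483) = 6*83*56 + 8483 = 27888 + 8483 = 36371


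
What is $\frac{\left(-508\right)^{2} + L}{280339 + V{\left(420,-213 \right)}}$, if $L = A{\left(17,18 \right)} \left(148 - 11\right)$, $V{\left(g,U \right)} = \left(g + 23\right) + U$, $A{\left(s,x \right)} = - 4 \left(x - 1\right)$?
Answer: $\frac{82916}{93523} \approx 0.88658$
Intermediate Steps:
$A{\left(s,x \right)} = 4 - 4 x$ ($A{\left(s,x \right)} = - 4 \left(-1 + x\right) = 4 - 4 x$)
$V{\left(g,U \right)} = 23 + U + g$ ($V{\left(g,U \right)} = \left(23 + g\right) + U = 23 + U + g$)
$L = -9316$ ($L = \left(4 - 72\right) \left(148 - 11\right) = \left(4 - 72\right) 137 = \left(-68\right) 137 = -9316$)
$\frac{\left(-508\right)^{2} + L}{280339 + V{\left(420,-213 \right)}} = \frac{\left(-508\right)^{2} - 9316}{280339 + \left(23 - 213 + 420\right)} = \frac{258064 - 9316}{280339 + 230} = \frac{248748}{280569} = 248748 \cdot \frac{1}{280569} = \frac{82916}{93523}$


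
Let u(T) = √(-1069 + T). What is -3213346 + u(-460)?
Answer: -3213346 + I*√1529 ≈ -3.2133e+6 + 39.102*I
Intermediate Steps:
-3213346 + u(-460) = -3213346 + √(-1069 - 460) = -3213346 + √(-1529) = -3213346 + I*√1529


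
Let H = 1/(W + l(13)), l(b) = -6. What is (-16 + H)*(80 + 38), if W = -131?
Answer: -258774/137 ≈ -1888.9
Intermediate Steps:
H = -1/137 (H = 1/(-131 - 6) = 1/(-137) = -1/137 ≈ -0.0072993)
(-16 + H)*(80 + 38) = (-16 - 1/137)*(80 + 38) = -2193/137*118 = -258774/137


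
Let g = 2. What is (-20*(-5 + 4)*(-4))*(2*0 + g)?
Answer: -160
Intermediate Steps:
(-20*(-5 + 4)*(-4))*(2*0 + g) = (-20*(-5 + 4)*(-4))*(2*0 + 2) = (-(-20)*(-4))*(0 + 2) = -20*4*2 = -80*2 = -160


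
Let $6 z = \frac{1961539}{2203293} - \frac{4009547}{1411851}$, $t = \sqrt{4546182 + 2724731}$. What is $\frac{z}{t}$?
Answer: $- \frac{1010801006597 \sqrt{7270913}}{22617784850904948159} \approx -0.00012051$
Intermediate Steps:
$t = \sqrt{7270913} \approx 2696.5$
$z = - \frac{1010801006597}{3110721425343}$ ($z = \frac{\frac{1961539}{2203293} - \frac{4009547}{1411851}}{6} = \frac{1}{6} \left(- \frac{2021602013194}{1036907141781}\right) = - \frac{1010801006597}{3110721425343} \approx -0.32494$)
$\frac{z}{t} = - \frac{1010801006597}{3110721425343 \sqrt{7270913}} = - \frac{1010801006597 \frac{\sqrt{7270913}}{7270913}}{3110721425343} = - \frac{1010801006597 \sqrt{7270913}}{22617784850904948159}$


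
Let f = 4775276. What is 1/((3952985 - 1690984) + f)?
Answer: 1/7037277 ≈ 1.4210e-7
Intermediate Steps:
1/((3952985 - 1690984) + f) = 1/((3952985 - 1690984) + 4775276) = 1/(2262001 + 4775276) = 1/7037277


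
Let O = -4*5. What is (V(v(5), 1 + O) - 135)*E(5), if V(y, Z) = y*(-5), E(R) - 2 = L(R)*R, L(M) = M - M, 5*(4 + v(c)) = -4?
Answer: -222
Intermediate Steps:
O = -20
v(c) = -24/5 (v(c) = -4 + (1/5)*(-4) = -4 - 4/5 = -24/5)
L(M) = 0
E(R) = 2 (E(R) = 2 + 0*R = 2 + 0 = 2)
V(y, Z) = -5*y
(V(v(5), 1 + O) - 135)*E(5) = (-5*(-24/5) - 135)*2 = (24 - 135)*2 = -111*2 = -222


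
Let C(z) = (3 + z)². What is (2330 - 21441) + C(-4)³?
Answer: -19110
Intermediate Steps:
(2330 - 21441) + C(-4)³ = (2330 - 21441) + ((3 - 4)²)³ = -19111 + ((-1)²)³ = -19111 + 1³ = -19111 + 1 = -19110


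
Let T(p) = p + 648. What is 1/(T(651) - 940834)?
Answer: -1/939535 ≈ -1.0644e-6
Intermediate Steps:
T(p) = 648 + p
1/(T(651) - 940834) = 1/((648 + 651) - 940834) = 1/(1299 - 940834) = 1/(-939535) = -1/939535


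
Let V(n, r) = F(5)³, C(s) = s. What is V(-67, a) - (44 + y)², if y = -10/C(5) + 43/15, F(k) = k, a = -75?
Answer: -424804/225 ≈ -1888.0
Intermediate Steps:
V(n, r) = 125 (V(n, r) = 5³ = 125)
y = 13/15 (y = -10/5 + 43/15 = -10*⅕ + 43*(1/15) = -2 + 43/15 = 13/15 ≈ 0.86667)
V(-67, a) - (44 + y)² = 125 - (44 + 13/15)² = 125 - (673/15)² = 125 - 1*452929/225 = 125 - 452929/225 = -424804/225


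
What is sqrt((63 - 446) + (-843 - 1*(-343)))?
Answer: I*sqrt(883) ≈ 29.715*I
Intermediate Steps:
sqrt((63 - 446) + (-843 - 1*(-343))) = sqrt(-383 + (-843 + 343)) = sqrt(-383 - 500) = sqrt(-883) = I*sqrt(883)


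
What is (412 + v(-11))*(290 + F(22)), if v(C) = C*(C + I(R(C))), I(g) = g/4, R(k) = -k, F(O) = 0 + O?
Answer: 156858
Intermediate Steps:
F(O) = O
I(g) = g/4 (I(g) = g*(¼) = g/4)
v(C) = 3*C²/4 (v(C) = C*(C + (-C)/4) = C*(C - C/4) = C*(3*C/4) = 3*C²/4)
(412 + v(-11))*(290 + F(22)) = (412 + (¾)*(-11)²)*(290 + 22) = (412 + (¾)*121)*312 = (412 + 363/4)*312 = (2011/4)*312 = 156858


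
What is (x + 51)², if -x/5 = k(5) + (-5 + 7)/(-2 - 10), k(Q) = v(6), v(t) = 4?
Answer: 36481/36 ≈ 1013.4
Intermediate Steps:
k(Q) = 4
x = -115/6 (x = -5*(4 + (-5 + 7)/(-2 - 10)) = -5*(4 + 2/(-12)) = -5*(4 + 2*(-1/12)) = -5*(4 - ⅙) = -5*23/6 = -115/6 ≈ -19.167)
(x + 51)² = (-115/6 + 51)² = (191/6)² = 36481/36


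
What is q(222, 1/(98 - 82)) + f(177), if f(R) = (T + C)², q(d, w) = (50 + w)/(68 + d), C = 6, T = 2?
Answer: 297761/4640 ≈ 64.173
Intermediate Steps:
q(d, w) = (50 + w)/(68 + d)
f(R) = 64 (f(R) = (2 + 6)² = 8² = 64)
q(222, 1/(98 - 82)) + f(177) = (50 + 1/(98 - 82))/(68 + 222) + 64 = (50 + 1/16)/290 + 64 = (1/290)*(801/16) + 64 = 801/4640 + 64 = 297761/4640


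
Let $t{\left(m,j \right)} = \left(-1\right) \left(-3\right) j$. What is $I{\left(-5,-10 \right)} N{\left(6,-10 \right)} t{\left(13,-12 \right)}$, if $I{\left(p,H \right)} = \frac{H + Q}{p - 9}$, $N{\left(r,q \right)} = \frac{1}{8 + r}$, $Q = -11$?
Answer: $- \frac{27}{7} \approx -3.8571$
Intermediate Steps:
$I{\left(p,H \right)} = \frac{-11 + H}{-9 + p}$ ($I{\left(p,H \right)} = \frac{H - 11}{p - 9} = \frac{-11 + H}{-9 + p}$)
$t{\left(m,j \right)} = 3 j$
$I{\left(-5,-10 \right)} N{\left(6,-10 \right)} t{\left(13,-12 \right)} = \frac{\frac{1}{-9 - 5} \left(-11 - 10\right)}{8 + 6} \cdot 3 \left(-12\right) = \frac{\frac{1}{-14} \left(-21\right)}{14} \left(-36\right) = \left(- \frac{1}{14}\right) \left(-21\right) \frac{1}{14} \left(-36\right) = \frac{3}{2} \cdot \frac{1}{14} \left(-36\right) = \frac{3}{28} \left(-36\right) = - \frac{27}{7}$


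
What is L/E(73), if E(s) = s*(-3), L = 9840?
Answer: -3280/73 ≈ -44.932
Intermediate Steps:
E(s) = -3*s
L/E(73) = 9840/((-3*73)) = 9840/(-219) = 9840*(-1/219) = -3280/73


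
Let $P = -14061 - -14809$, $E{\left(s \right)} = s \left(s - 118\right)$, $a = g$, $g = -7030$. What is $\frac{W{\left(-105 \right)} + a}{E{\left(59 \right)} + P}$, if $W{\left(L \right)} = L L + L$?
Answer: $- \frac{3890}{2733} \approx -1.4233$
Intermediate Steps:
$a = -7030$
$E{\left(s \right)} = s \left(-118 + s\right)$
$W{\left(L \right)} = L + L^{2}$ ($W{\left(L \right)} = L^{2} + L = L + L^{2}$)
$P = 748$ ($P = -14061 + 14809 = 748$)
$\frac{W{\left(-105 \right)} + a}{E{\left(59 \right)} + P} = \frac{- 105 \left(1 - 105\right) - 7030}{59 \left(-118 + 59\right) + 748} = \frac{\left(-105\right) \left(-104\right) - 7030}{59 \left(-59\right) + 748} = \frac{10920 - 7030}{-3481 + 748} = \frac{3890}{-2733} = 3890 \left(- \frac{1}{2733}\right) = - \frac{3890}{2733}$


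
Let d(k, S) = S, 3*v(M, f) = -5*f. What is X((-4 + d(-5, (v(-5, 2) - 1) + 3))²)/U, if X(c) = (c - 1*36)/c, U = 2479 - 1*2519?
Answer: 17/2560 ≈ 0.0066406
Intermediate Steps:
v(M, f) = -5*f/3 (v(M, f) = (-5*f)/3 = -5*f/3)
U = -40 (U = 2479 - 2519 = -40)
X(c) = (-36 + c)/c (X(c) = (c - 36)/c = (-36 + c)/c)
X((-4 + d(-5, (v(-5, 2) - 1) + 3))²)/U = ((-36 + (-4 + ((-5/3*2 - 1) + 3))²)/((-4 + ((-5/3*2 - 1) + 3))²))/(-40) = ((-36 + (-4 + ((-10/3 - 1) + 3))²)/((-4 + ((-10/3 - 1) + 3))²))*(-1/40) = ((-36 + (-4 + (-13/3 + 3))²)/((-4 + (-13/3 + 3))²))*(-1/40) = ((-36 + (-4 - 4/3)²)/((-4 - 4/3)²))*(-1/40) = ((-36 + (-16/3)²)/((-16/3)²))*(-1/40) = ((-36 + 256/9)/(256/9))*(-1/40) = ((9/256)*(-68/9))*(-1/40) = -17/64*(-1/40) = 17/2560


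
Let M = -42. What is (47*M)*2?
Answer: -3948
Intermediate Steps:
(47*M)*2 = (47*(-42))*2 = -1974*2 = -3948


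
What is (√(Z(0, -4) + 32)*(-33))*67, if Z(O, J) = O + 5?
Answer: -2211*√37 ≈ -13449.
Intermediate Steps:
Z(O, J) = 5 + O
(√(Z(0, -4) + 32)*(-33))*67 = (√((5 + 0) + 32)*(-33))*67 = (√(5 + 32)*(-33))*67 = (√37*(-33))*67 = -33*√37*67 = -2211*√37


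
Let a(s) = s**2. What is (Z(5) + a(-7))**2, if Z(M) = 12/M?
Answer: 66049/25 ≈ 2642.0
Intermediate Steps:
(Z(5) + a(-7))**2 = (12/5 + (-7)**2)**2 = (12*(1/5) + 49)**2 = (12/5 + 49)**2 = (257/5)**2 = 66049/25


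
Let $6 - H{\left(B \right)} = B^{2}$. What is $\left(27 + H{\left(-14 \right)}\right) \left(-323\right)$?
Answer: $52649$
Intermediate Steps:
$H{\left(B \right)} = 6 - B^{2}$
$\left(27 + H{\left(-14 \right)}\right) \left(-323\right) = \left(27 + \left(6 - \left(-14\right)^{2}\right)\right) \left(-323\right) = \left(27 + \left(6 - 196\right)\right) \left(-323\right) = \left(27 - 190\right) \left(-323\right) = \left(-163\right) \left(-323\right) = 52649$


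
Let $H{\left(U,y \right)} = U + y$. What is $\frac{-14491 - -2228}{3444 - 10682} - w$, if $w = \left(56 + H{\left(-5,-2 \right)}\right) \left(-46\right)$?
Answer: $\frac{16326715}{7238} \approx 2255.7$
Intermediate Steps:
$w = -2254$ ($w = \left(56 - 7\right) \left(-46\right) = 49 \left(-46\right) = -2254$)
$\frac{-14491 - -2228}{3444 - 10682} - w = \frac{-14491 - -2228}{3444 - 10682} - -2254 = \frac{-14491 + \left(2291 - 63\right)}{-7238} + 2254 = \left(-14491 + 2228\right) \left(- \frac{1}{7238}\right) + 2254 = \left(-12263\right) \left(- \frac{1}{7238}\right) + 2254 = \frac{12263}{7238} + 2254 = \frac{16326715}{7238}$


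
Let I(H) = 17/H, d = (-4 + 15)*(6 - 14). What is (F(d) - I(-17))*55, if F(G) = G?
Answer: -4785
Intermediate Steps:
d = -88 (d = 11*(-8) = -88)
(F(d) - I(-17))*55 = (-88 - 17/(-17))*55 = (-88 - 17*(-1)/17)*55 = (-88 - 1*(-1))*55 = (-88 + 1)*55 = -87*55 = -4785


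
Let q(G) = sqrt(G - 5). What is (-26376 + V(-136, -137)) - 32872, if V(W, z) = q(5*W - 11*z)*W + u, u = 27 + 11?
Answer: -59210 - 136*sqrt(822) ≈ -63109.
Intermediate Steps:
q(G) = sqrt(-5 + G)
u = 38
V(W, z) = 38 + W*sqrt(-5 - 11*z + 5*W) (V(W, z) = sqrt(-5 + (5*W - 11*z))*W + 38 = sqrt(-5 + (-11*z + 5*W))*W + 38 = sqrt(-5 - 11*z + 5*W)*W + 38 = W*sqrt(-5 - 11*z + 5*W) + 38 = 38 + W*sqrt(-5 - 11*z + 5*W))
(-26376 + V(-136, -137)) - 32872 = (-26376 + (38 - 136*sqrt(-5 - 11*(-137) + 5*(-136)))) - 32872 = (-26376 + (38 - 136*sqrt(-5 + 1507 - 680))) - 32872 = (-26376 + (38 - 136*sqrt(822))) - 32872 = (-26338 - 136*sqrt(822)) - 32872 = -59210 - 136*sqrt(822)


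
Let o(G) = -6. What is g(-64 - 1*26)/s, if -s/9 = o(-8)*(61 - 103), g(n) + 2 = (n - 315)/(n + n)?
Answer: -1/9072 ≈ -0.00011023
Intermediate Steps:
g(n) = -2 + (-315 + n)/(2*n) (g(n) = -2 + (n - 315)/(n + n) = -2 + (-315 + n)/((2*n)) = -2 + (-315 + n)*(1/(2*n)) = -2 + (-315 + n)/(2*n))
s = -2268 (s = -(-54)*(61 - 103) = -(-54)*(-42) = -9*252 = -2268)
g(-64 - 1*26)/s = (3*(-105 - (-64 - 1*26))/(2*(-64 - 1*26)))/(-2268) = (3*(-105 - (-64 - 26))/(2*(-64 - 26)))*(-1/2268) = ((3/2)*(-105 - 1*(-90))/(-90))*(-1/2268) = ((3/2)*(-1/90)*(-105 + 90))*(-1/2268) = ((3/2)*(-1/90)*(-15))*(-1/2268) = (1/4)*(-1/2268) = -1/9072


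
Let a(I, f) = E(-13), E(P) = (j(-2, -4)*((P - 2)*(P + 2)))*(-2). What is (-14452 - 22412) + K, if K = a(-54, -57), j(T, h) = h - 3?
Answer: -34554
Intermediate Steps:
j(T, h) = -3 + h
E(P) = 14*(-2 + P)*(2 + P) (E(P) = ((-3 - 4)*((P - 2)*(P + 2)))*(-2) = -7*(-2 + P)*(2 + P)*(-2) = 14*(-2 + P)*(2 + P))
a(I, f) = 2310 (a(I, f) = -56 + 14*(-13)² = -56 + 14*169 = -56 + 2366 = 2310)
K = 2310
(-14452 - 22412) + K = (-14452 - 22412) + 2310 = -36864 + 2310 = -34554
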